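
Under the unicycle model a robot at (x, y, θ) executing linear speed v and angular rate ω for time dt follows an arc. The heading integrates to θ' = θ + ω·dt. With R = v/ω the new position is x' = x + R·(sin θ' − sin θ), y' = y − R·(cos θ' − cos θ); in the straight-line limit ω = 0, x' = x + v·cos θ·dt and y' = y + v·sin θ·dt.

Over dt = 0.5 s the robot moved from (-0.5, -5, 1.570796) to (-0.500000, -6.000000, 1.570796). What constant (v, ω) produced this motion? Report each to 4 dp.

Δθ = 1.570796 − 1.570796 = 0.000000
ω = Δθ/dt = 0.000000/0.5 = 0.0000
ω = 0 → v = (Δx·cos θ + Δy·sin θ)/dt = -2.0000

v = -2.0000, ω = 0.0000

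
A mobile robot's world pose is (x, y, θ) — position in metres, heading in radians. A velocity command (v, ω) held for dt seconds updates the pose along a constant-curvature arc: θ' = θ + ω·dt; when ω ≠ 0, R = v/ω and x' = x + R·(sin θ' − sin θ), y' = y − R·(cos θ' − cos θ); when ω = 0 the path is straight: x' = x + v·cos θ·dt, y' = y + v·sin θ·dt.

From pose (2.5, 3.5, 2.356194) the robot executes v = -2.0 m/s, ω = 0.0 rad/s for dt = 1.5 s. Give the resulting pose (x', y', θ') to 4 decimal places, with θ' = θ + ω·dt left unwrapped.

(4.6213, 1.3787, 2.3562)

θ' = 2.3562 + 0.0·1.5 = 2.3562
ω = 0 → straight: x' = 2.5 + -2.0·cos(2.3562)·1.5 = 4.6213
y' = 3.5 + -2.0·sin(2.3562)·1.5 = 1.3787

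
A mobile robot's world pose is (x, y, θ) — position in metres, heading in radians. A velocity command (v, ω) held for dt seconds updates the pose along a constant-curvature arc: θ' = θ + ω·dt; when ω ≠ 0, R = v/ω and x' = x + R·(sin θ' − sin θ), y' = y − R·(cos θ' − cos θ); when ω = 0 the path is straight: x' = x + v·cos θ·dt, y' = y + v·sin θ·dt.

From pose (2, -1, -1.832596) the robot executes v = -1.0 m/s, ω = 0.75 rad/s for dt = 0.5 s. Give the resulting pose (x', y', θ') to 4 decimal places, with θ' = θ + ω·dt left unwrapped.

(2.0369, -0.5043, -1.4576)

θ' = -1.8326 + 0.75·0.5 = -1.4576
R = v/ω = -1.0/0.75 = -1.3333
x' = 2 + -1.3333·(sin -1.4576 − sin -1.8326) = 2.0369
y' = -1 − -1.3333·(cos -1.4576 − cos -1.8326) = -0.5043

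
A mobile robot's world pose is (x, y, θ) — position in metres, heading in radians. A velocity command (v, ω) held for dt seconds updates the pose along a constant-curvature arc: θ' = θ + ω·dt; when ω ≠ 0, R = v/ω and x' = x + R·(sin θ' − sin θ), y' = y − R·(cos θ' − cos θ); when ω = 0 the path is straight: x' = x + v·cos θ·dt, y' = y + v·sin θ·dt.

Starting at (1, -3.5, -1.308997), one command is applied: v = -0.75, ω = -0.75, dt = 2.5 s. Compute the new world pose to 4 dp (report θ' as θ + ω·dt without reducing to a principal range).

θ' = -1.3090 + -0.75·2.5 = -3.1840
R = v/ω = -0.75/-0.75 = 1.0000
x' = 1 + 1.0000·(sin -3.1840 − sin -1.3090) = 2.0083
y' = -3.5 − 1.0000·(cos -3.1840 − cos -1.3090) = -2.2421

(2.0083, -2.2421, -3.1840)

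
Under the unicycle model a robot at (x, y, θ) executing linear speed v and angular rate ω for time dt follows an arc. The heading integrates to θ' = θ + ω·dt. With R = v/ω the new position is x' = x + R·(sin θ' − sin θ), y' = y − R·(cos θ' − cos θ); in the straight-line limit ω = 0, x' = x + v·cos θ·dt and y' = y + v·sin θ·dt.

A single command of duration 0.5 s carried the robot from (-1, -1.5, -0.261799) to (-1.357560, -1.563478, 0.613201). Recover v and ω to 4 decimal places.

Δθ = 0.613201 − -0.261799 = 0.875000
ω = Δθ/dt = 0.875000/0.5 = 1.7500
R = Δx/(sin θ' − sin θ) = -0.4286
v = R·ω = -0.4286·1.7500 = -0.7500

v = -0.7500, ω = 1.7500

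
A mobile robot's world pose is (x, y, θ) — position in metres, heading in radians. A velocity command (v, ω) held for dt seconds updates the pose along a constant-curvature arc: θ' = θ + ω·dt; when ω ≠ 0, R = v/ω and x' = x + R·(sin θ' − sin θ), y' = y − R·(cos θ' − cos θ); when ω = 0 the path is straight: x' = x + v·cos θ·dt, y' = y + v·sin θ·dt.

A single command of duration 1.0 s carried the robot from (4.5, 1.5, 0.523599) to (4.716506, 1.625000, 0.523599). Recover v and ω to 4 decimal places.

v = 0.2500, ω = 0.0000

Δθ = 0.523599 − 0.523599 = 0.000000
ω = Δθ/dt = 0.000000/1.0 = 0.0000
ω = 0 → v = (Δx·cos θ + Δy·sin θ)/dt = 0.2500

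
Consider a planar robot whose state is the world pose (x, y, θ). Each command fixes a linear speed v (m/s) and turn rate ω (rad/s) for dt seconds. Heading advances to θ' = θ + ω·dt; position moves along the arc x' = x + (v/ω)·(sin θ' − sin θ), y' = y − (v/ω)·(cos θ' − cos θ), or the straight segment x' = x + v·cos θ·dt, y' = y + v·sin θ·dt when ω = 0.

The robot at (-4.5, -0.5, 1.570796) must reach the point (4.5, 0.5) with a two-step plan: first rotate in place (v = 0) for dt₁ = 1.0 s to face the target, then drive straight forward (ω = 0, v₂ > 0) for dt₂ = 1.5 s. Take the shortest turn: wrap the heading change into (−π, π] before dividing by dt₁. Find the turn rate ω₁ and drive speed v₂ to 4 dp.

ω₁ = -1.4601, v₂ = 6.0369

heading to target = atan2(0.5−-0.5, 4.5−-4.5) = 0.1107
Δθ = wrap(0.1107 − 1.5708) = -1.4601; ω₁ = Δθ/dt₁ = -1.4601
distance = √((4.5−-4.5)² + (0.5−-0.5)²) = 9.0554; v₂ = distance/dt₂ = 6.0369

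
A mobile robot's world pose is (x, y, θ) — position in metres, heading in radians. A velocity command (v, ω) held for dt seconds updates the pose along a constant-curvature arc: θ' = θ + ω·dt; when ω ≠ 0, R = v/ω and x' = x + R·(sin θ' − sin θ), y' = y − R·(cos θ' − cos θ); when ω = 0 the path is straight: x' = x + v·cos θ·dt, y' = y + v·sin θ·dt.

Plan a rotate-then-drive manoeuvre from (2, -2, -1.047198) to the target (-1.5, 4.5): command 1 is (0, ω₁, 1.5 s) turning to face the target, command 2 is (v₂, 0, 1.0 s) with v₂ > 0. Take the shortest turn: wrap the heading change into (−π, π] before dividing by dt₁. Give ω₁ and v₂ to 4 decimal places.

ω₁ = 2.0746, v₂ = 7.3824

heading to target = atan2(4.5−-2, -1.5−2) = 2.0647
Δθ = wrap(2.0647 − -1.0472) = 3.1119; ω₁ = Δθ/dt₁ = 2.0746
distance = √((-1.5−2)² + (4.5−-2)²) = 7.3824; v₂ = distance/dt₂ = 7.3824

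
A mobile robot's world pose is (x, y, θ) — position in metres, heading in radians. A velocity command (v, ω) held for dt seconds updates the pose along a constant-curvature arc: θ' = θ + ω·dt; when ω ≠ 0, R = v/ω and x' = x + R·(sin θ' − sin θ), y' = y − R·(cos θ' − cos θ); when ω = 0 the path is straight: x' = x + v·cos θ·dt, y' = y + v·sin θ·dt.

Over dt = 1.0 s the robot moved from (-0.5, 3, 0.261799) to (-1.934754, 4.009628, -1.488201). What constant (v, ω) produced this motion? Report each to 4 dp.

v = -2.0000, ω = -1.7500

Δθ = -1.488201 − 0.261799 = -1.750000
ω = Δθ/dt = -1.750000/1.0 = -1.7500
R = Δx/(sin θ' − sin θ) = 1.1429
v = R·ω = 1.1429·-1.7500 = -2.0000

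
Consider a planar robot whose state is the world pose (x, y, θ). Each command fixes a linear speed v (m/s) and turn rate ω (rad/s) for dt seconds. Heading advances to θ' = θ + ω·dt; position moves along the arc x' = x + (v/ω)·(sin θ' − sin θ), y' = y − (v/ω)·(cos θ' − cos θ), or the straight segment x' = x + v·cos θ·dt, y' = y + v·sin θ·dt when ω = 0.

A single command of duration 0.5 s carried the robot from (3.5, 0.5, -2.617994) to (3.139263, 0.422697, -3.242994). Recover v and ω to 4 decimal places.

Δθ = -3.242994 − -2.617994 = -0.625000
ω = Δθ/dt = -0.625000/0.5 = -1.2500
R = Δx/(sin θ' − sin θ) = -0.6000
v = R·ω = -0.6000·-1.2500 = 0.7500

v = 0.7500, ω = -1.2500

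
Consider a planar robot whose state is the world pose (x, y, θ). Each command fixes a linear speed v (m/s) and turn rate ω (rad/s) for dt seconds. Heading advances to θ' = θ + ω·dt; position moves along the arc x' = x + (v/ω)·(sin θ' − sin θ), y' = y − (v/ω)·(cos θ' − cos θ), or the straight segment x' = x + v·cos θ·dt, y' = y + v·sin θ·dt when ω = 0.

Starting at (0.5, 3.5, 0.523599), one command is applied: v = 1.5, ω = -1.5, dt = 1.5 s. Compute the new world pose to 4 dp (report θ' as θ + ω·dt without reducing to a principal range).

θ' = 0.5236 + -1.5·1.5 = -1.7264
R = v/ω = 1.5/-1.5 = -1.0000
x' = 0.5 + -1.0000·(sin -1.7264 − sin 0.5236) = 1.9879
y' = 3.5 − -1.0000·(cos -1.7264 − cos 0.5236) = 2.4790

(1.9879, 2.4790, -1.7264)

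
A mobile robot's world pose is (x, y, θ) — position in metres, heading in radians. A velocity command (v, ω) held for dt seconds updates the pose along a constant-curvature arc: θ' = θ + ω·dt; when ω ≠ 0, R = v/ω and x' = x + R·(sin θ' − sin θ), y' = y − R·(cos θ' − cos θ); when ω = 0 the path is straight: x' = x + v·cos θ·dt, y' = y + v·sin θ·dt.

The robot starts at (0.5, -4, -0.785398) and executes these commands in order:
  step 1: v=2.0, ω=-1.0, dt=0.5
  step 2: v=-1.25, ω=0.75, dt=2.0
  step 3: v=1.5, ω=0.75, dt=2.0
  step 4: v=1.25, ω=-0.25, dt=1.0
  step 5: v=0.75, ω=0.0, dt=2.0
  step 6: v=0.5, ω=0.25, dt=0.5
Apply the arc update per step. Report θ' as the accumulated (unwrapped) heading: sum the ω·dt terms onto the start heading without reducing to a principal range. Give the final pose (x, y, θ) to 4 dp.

step 1: θ'=-1.2854 (R=-2.0000) → pose (1.0049, -4.8511, -1.2854)
step 2: θ'=0.2146 (R=-1.6667) → pose (-0.9493, -3.6919, 0.2146)
step 3: θ'=1.7146 (R=2.0000) → pose (0.6041, -1.4512, 1.7146)
step 4: θ'=1.4646 (R=-5.0000) → pose (0.5807, -0.2047, 1.4646)
step 5: θ'=1.4646 (straight) → pose (0.7397, 1.2869, 1.4646)
step 6: θ'=1.5896 (R=2.0000) → pose (0.7506, 1.5365, 1.5896)

(0.7506, 1.5365, 1.5896)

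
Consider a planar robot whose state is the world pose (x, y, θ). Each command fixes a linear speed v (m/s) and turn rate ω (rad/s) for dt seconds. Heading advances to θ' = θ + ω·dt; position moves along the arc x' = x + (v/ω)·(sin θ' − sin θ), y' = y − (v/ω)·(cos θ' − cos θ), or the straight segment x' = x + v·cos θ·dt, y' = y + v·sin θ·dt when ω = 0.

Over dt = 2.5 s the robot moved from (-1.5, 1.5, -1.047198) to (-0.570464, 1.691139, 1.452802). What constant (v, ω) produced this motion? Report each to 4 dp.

Δθ = 1.452802 − -1.047198 = 2.500000
ω = Δθ/dt = 2.500000/2.5 = 1.0000
R = Δx/(sin θ' − sin θ) = 0.5000
v = R·ω = 0.5000·1.0000 = 0.5000

v = 0.5000, ω = 1.0000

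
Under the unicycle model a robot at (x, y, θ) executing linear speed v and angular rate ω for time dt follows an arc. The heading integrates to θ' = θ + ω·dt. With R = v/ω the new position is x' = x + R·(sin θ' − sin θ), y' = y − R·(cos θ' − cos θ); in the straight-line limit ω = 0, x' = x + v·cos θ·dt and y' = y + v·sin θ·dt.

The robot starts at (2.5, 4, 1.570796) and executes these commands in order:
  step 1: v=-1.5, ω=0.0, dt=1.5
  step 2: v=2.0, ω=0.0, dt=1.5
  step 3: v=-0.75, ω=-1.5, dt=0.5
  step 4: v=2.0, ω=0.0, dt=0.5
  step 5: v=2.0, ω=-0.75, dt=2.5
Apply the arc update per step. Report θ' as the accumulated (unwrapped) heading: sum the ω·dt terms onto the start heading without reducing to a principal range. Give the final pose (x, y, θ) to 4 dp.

step 1: θ'=1.5708 (straight) → pose (2.5000, 1.7500, 1.5708)
step 2: θ'=1.5708 (straight) → pose (2.5000, 4.7500, 1.5708)
step 3: θ'=0.8208 (R=0.5000) → pose (2.3658, 4.4092, 0.8208)
step 4: θ'=0.8208 (straight) → pose (3.0475, 5.1409, 0.8208)
step 5: θ'=-1.0542 (R=-2.6667) → pose (7.3173, 4.6403, -1.0542)

(7.3173, 4.6403, -1.0542)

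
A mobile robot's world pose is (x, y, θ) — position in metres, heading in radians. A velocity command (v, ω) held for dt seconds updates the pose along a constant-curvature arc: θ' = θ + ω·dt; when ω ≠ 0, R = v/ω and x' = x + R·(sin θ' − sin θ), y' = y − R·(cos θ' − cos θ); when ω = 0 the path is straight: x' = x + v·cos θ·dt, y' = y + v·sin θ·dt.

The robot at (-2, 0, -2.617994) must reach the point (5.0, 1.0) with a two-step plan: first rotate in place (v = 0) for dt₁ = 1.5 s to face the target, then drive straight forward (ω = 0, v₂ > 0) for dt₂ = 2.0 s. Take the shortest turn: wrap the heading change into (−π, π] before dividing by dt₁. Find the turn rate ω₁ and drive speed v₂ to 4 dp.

heading to target = atan2(1−0, 5−-2) = 0.1419
Δθ = wrap(0.1419 − -2.6180) = 2.7599; ω₁ = Δθ/dt₁ = 1.8399
distance = √((5−-2)² + (1−0)²) = 7.0711; v₂ = distance/dt₂ = 3.5355

ω₁ = 1.8399, v₂ = 3.5355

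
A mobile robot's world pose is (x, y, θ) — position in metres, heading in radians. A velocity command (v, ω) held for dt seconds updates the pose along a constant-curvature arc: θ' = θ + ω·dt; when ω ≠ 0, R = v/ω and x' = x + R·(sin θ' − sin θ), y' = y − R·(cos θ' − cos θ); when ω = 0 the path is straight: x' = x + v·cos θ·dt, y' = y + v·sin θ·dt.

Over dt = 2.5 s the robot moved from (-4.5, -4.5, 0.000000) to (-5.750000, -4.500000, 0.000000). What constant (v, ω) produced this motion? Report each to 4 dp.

v = -0.5000, ω = 0.0000

Δθ = 0.000000 − 0.000000 = 0.000000
ω = Δθ/dt = 0.000000/2.5 = 0.0000
ω = 0 → v = (Δx·cos θ + Δy·sin θ)/dt = -0.5000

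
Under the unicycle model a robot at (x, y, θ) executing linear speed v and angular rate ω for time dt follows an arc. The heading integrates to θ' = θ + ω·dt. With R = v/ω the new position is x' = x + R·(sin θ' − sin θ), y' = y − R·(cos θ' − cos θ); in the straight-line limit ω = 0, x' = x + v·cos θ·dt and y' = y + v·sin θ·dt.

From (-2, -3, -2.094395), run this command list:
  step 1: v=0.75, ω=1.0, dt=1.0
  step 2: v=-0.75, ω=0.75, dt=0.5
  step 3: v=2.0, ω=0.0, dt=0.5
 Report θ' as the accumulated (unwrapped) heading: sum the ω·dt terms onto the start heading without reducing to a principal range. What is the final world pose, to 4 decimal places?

step 1: θ'=-1.0944 (R=0.7500) → pose (-2.0170, -3.7189, -1.0944)
step 2: θ'=-0.7194 (R=-1.0000) → pose (-2.2467, -3.4253, -0.7194)
step 3: θ'=-0.7194 (straight) → pose (-1.4945, -4.0842, -0.7194)

(-1.4945, -4.0842, -0.7194)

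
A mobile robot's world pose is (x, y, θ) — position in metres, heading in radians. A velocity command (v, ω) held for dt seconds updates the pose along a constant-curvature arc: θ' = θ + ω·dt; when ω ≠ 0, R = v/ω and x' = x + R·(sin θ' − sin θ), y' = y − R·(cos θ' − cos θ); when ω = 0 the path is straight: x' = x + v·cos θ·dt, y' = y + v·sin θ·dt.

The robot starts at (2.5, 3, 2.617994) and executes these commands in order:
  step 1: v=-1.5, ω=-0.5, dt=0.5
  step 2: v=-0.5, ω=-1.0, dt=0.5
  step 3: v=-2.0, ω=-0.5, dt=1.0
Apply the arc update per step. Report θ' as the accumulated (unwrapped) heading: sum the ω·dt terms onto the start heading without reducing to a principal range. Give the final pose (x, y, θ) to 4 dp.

(3.3182, 0.3598, 1.3680)

step 1: θ'=2.3680 (R=3.0000) → pose (3.0961, 2.5481, 2.3680)
step 2: θ'=1.8680 (R=0.5000) → pose (3.2249, 2.3368, 1.8680)
step 3: θ'=1.3680 (R=4.0000) → pose (3.3182, 0.3598, 1.3680)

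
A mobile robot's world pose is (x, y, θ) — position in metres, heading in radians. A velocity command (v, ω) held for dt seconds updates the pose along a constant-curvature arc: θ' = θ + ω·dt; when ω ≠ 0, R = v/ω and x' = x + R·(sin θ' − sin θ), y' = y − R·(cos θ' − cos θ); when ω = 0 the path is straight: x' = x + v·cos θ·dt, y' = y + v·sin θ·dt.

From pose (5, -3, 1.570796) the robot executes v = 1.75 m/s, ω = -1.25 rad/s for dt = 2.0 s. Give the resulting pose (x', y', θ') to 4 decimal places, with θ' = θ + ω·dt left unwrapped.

θ' = 1.5708 + -1.25·2.0 = -0.9292
R = v/ω = 1.75/-1.25 = -1.4000
x' = 5 + -1.4000·(sin -0.9292 − sin 1.5708) = 7.5216
y' = -3 − -1.4000·(cos -0.9292 − cos 1.5708) = -2.1621

(7.5216, -2.1621, -0.9292)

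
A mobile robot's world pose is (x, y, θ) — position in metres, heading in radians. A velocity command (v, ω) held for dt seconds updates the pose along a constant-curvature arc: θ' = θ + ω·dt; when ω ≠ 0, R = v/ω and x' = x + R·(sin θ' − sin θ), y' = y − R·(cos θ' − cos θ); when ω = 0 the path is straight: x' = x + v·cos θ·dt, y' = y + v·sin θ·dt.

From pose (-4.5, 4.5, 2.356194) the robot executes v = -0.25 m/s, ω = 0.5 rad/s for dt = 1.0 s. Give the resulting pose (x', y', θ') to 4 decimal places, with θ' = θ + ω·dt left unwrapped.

θ' = 2.3562 + 0.5·1.0 = 2.8562
R = v/ω = -0.25/0.5 = -0.5000
x' = -4.5 + -0.5000·(sin 2.8562 − sin 2.3562) = -4.2872
y' = 4.5 − -0.5000·(cos 2.8562 − cos 2.3562) = 4.3738

(-4.2872, 4.3738, 2.8562)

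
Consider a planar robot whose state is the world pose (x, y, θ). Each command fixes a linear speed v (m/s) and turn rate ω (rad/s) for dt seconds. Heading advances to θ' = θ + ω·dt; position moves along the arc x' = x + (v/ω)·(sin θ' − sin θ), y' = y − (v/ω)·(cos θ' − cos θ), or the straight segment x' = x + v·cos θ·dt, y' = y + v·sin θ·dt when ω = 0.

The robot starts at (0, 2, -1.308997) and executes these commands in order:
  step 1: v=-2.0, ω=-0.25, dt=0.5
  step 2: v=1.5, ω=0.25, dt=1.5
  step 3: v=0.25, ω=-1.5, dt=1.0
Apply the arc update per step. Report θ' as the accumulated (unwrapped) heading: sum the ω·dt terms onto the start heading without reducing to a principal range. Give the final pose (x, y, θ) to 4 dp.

(0.4613, 0.6385, -2.5590)

step 1: θ'=-1.4340 (R=8.0000) → pose (-0.1979, 2.9796, -1.4340)
step 2: θ'=-1.0590 (R=6.0000) → pose (0.5149, 0.8593, -1.0590)
step 3: θ'=-2.5590 (R=-0.1667) → pose (0.4613, 0.6385, -2.5590)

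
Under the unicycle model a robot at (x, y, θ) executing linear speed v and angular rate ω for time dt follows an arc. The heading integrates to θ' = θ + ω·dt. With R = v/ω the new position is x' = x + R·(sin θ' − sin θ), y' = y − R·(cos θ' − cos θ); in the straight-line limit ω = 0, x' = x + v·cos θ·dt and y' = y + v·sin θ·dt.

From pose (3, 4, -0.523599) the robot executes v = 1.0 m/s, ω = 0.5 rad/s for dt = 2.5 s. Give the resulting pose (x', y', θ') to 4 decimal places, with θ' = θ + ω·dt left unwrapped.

θ' = -0.5236 + 0.5·2.5 = 0.7264
R = v/ω = 1.0/0.5 = 2.0000
x' = 3 + 2.0000·(sin 0.7264 − sin -0.5236) = 5.3284
y' = 4 − 2.0000·(cos 0.7264 − cos -0.5236) = 4.2369

(5.3284, 4.2369, 0.7264)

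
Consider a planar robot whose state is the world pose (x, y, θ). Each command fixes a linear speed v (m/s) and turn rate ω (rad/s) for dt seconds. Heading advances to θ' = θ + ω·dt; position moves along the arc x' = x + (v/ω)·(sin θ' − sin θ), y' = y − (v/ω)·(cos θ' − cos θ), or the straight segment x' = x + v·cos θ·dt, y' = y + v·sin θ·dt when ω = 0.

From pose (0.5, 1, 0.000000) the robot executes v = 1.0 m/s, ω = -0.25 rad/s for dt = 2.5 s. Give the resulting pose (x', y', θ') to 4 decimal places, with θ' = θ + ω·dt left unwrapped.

θ' = 0.0000 + -0.25·2.5 = -0.6250
R = v/ω = 1.0/-0.25 = -4.0000
x' = 0.5 + -4.0000·(sin -0.6250 − sin 0.0000) = 2.8404
y' = 1 − -4.0000·(cos -0.6250 − cos 0.0000) = 0.2439

(2.8404, 0.2439, -0.6250)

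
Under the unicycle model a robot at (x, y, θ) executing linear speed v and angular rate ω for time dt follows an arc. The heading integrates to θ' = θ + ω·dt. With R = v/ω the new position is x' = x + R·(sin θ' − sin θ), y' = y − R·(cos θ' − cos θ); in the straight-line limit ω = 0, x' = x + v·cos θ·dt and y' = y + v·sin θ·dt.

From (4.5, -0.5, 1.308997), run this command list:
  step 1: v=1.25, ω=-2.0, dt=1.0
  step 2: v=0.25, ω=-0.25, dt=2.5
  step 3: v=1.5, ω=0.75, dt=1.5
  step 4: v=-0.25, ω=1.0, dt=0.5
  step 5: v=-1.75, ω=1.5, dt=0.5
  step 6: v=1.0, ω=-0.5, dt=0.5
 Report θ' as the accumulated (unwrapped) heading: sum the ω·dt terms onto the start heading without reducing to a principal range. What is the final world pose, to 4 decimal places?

(6.8988, -2.3046, 0.8090)

step 1: θ'=-0.6910 (R=-0.6250) → pose (5.5020, -0.1801, -0.6910)
step 2: θ'=-1.3160 (R=-1.0000) → pose (5.8324, -0.6987, -1.3160)
step 3: θ'=-0.1910 (R=2.0000) → pose (7.3882, -2.1582, -0.1910)
step 4: θ'=0.3090 (R=-0.2500) → pose (7.2647, -2.1655, 0.3090)
step 5: θ'=1.0590 (R=-1.1667) → pose (6.6023, -2.7056, 1.0590)
step 6: θ'=0.8090 (R=-2.0000) → pose (6.8988, -2.3046, 0.8090)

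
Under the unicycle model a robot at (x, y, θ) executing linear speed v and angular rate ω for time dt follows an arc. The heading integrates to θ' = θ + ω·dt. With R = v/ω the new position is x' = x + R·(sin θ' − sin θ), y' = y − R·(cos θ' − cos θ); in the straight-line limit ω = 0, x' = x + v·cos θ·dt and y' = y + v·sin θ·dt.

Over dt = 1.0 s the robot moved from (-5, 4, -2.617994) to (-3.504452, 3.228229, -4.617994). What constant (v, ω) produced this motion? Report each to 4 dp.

v = -2.0000, ω = -2.0000

Δθ = -4.617994 − -2.617994 = -2.000000
ω = Δθ/dt = -2.000000/1.0 = -2.0000
R = Δx/(sin θ' − sin θ) = 1.0000
v = R·ω = 1.0000·-2.0000 = -2.0000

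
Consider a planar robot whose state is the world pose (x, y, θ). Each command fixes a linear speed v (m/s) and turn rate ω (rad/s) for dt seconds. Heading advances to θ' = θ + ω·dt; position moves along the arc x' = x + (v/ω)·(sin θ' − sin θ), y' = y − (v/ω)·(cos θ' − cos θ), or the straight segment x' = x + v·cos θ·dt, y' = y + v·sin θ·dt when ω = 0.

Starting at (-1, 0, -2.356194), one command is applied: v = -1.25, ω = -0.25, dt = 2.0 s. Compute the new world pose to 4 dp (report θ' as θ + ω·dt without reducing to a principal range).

(1.1278, 1.2622, -2.8562)

θ' = -2.3562 + -0.25·2.0 = -2.8562
R = v/ω = -1.25/-0.25 = 5.0000
x' = -1 + 5.0000·(sin -2.8562 − sin -2.3562) = 1.1278
y' = 0 − 5.0000·(cos -2.8562 − cos -2.3562) = 1.2622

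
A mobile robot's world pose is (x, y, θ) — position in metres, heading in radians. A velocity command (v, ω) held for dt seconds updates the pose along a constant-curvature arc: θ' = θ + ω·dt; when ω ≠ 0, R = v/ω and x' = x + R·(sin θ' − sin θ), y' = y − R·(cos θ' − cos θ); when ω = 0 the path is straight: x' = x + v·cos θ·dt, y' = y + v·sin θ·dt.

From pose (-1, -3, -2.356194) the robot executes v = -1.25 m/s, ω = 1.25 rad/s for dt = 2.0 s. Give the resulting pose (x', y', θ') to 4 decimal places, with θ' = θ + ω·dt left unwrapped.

(-1.8504, -1.3032, 0.1438)

θ' = -2.3562 + 1.25·2.0 = 0.1438
R = v/ω = -1.25/1.25 = -1.0000
x' = -1 + -1.0000·(sin 0.1438 − sin -2.3562) = -1.8504
y' = -3 − -1.0000·(cos 0.1438 − cos -2.3562) = -1.3032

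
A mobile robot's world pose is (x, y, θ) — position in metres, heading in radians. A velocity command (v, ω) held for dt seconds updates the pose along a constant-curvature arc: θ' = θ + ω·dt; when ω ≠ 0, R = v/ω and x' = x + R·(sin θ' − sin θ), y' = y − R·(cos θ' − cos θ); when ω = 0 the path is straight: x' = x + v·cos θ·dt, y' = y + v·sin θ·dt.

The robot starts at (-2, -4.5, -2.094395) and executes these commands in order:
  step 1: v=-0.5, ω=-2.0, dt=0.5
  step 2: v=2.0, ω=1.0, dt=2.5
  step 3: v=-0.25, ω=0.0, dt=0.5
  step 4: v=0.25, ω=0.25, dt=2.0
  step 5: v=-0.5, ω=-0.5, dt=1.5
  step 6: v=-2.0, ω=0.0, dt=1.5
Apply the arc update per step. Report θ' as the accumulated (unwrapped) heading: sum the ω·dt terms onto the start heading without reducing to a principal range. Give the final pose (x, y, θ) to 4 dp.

step 1: θ'=-3.0944 (R=0.2500) → pose (-1.7953, -4.3753, -3.0944)
step 2: θ'=-0.5944 (R=2.0000) → pose (-2.8209, -8.0300, -0.5944)
step 3: θ'=-0.5944 (straight) → pose (-2.9245, -7.9600, -0.5944)
step 4: θ'=-0.0944 (R=1.0000) → pose (-2.4588, -8.1271, -0.0944)
step 5: θ'=-0.8444 (R=1.0000) → pose (-3.1121, -7.7957, -0.8444)
step 6: θ'=-0.8444 (straight) → pose (-5.1046, -5.5530, -0.8444)

(-5.1046, -5.5530, -0.8444)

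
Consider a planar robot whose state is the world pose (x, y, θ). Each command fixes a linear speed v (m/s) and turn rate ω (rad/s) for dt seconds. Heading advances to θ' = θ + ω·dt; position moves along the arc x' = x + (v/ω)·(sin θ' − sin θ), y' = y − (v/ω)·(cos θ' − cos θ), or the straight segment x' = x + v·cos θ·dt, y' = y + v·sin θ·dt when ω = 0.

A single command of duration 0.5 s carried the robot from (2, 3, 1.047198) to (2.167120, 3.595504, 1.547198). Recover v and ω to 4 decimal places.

v = 1.2500, ω = 1.0000

Δθ = 1.547198 − 1.047198 = 0.500000
ω = Δθ/dt = 0.500000/0.5 = 1.0000
R = −Δy/(cos θ' − cos θ) = 1.2500
v = R·ω = 1.2500·1.0000 = 1.2500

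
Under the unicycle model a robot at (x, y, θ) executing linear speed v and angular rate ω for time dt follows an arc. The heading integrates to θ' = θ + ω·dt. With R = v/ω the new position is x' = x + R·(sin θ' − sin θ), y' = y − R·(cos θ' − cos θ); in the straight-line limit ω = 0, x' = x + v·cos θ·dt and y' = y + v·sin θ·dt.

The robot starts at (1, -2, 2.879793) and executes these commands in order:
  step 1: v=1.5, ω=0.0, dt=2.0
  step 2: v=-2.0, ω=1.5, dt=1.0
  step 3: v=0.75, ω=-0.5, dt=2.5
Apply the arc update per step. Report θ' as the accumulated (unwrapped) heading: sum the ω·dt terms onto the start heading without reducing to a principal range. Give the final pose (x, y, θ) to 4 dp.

step 1: θ'=2.8798 (straight) → pose (-1.8978, -1.2235, 2.8798)
step 2: θ'=4.3798 (R=-1.3333) → pose (-0.2924, -0.3710, 4.3798)
step 3: θ'=3.1298 (R=-1.5000) → pose (-1.7279, -1.3811, 3.1298)

(-1.7279, -1.3811, 3.1298)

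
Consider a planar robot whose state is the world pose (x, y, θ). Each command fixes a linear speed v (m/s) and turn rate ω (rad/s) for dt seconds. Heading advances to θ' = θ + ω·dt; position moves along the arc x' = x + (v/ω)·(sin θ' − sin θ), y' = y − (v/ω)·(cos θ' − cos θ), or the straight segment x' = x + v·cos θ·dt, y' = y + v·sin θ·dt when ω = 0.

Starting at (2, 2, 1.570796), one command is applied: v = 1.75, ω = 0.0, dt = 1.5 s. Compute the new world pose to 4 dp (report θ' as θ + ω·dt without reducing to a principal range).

θ' = 1.5708 + 0.0·1.5 = 1.5708
ω = 0 → straight: x' = 2 + 1.75·cos(1.5708)·1.5 = 2.0000
y' = 2 + 1.75·sin(1.5708)·1.5 = 4.6250

(2.0000, 4.6250, 1.5708)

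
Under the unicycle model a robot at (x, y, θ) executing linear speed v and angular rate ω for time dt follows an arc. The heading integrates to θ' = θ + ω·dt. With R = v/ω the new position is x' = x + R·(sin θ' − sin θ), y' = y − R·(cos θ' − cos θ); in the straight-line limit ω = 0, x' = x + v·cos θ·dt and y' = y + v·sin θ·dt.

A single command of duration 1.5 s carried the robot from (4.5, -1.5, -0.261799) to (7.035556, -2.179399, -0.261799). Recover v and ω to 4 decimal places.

Δθ = -0.261799 − -0.261799 = 0.000000
ω = Δθ/dt = 0.000000/1.5 = 0.0000
ω = 0 → v = (Δx·cos θ + Δy·sin θ)/dt = 1.7500

v = 1.7500, ω = 0.0000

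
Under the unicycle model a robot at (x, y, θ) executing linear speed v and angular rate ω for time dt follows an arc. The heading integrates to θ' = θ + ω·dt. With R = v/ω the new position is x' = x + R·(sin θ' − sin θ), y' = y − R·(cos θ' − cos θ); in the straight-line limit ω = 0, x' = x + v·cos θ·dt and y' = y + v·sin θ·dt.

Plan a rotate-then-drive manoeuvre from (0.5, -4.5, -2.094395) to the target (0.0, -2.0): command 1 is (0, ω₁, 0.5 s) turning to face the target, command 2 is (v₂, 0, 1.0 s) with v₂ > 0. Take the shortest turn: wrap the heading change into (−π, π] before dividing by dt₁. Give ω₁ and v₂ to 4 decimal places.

ω₁ = -4.8412, v₂ = 2.5495

heading to target = atan2(-2−-4.5, 0−0.5) = 1.7682
Δθ = wrap(1.7682 − -2.0944) = -2.4206; ω₁ = Δθ/dt₁ = -4.8412
distance = √((0−0.5)² + (-2−-4.5)²) = 2.5495; v₂ = distance/dt₂ = 2.5495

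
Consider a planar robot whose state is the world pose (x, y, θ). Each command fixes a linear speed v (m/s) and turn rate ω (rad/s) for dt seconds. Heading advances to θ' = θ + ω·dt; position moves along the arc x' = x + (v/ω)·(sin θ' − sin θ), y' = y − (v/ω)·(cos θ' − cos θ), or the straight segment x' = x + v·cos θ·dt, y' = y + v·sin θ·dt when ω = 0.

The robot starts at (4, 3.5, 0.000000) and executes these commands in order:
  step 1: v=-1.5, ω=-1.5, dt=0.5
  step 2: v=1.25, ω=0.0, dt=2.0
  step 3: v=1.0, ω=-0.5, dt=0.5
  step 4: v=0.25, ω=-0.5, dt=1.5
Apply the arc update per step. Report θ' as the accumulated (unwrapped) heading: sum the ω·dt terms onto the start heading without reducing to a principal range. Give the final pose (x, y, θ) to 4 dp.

step 1: θ'=-0.7500 (R=1.0000) → pose (3.3184, 3.7683, -0.7500)
step 2: θ'=-0.7500 (straight) → pose (5.1476, 2.0642, -0.7500)
step 3: θ'=-1.0000 (R=-2.0000) → pose (5.4672, 1.6814, -1.0000)
step 4: θ'=-1.7500 (R=-0.5000) → pose (5.5385, 1.3222, -1.7500)

(5.5385, 1.3222, -1.7500)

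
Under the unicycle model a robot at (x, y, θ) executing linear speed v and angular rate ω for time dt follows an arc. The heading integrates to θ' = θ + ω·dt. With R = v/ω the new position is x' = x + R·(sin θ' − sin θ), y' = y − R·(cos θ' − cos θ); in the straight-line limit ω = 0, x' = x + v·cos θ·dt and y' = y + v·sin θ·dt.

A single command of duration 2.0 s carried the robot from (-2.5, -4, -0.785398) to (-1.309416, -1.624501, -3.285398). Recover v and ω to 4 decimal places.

Δθ = -3.285398 − -0.785398 = -2.500000
ω = Δθ/dt = -2.500000/2.0 = -1.2500
R = −Δy/(cos θ' − cos θ) = 1.4000
v = R·ω = 1.4000·-1.2500 = -1.7500

v = -1.7500, ω = -1.2500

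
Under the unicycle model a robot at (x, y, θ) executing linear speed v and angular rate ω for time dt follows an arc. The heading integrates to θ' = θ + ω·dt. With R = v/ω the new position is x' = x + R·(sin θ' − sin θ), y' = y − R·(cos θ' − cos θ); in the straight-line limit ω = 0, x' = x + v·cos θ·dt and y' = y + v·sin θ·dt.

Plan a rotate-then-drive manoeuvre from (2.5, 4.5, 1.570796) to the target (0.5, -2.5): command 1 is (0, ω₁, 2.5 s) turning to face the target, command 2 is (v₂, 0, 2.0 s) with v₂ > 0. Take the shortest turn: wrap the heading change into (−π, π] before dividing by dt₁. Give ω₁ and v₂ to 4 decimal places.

ω₁ = 1.1453, v₂ = 3.6401

heading to target = atan2(-2.5−4.5, 0.5−2.5) = -1.8491
Δθ = wrap(-1.8491 − 1.5708) = 2.8633; ω₁ = Δθ/dt₁ = 1.1453
distance = √((0.5−2.5)² + (-2.5−4.5)²) = 7.2801; v₂ = distance/dt₂ = 3.6401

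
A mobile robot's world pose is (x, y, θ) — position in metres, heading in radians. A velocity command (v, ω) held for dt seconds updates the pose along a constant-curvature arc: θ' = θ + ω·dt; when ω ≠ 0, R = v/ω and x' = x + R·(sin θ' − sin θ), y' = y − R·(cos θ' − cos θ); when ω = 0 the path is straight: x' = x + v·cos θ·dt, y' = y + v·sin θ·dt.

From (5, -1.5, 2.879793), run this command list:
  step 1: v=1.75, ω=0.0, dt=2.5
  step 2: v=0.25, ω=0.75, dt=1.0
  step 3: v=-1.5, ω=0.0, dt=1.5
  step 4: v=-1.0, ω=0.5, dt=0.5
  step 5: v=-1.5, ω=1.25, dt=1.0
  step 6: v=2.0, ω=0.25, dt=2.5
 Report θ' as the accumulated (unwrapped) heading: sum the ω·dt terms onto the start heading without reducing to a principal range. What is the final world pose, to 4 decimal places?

(6.4959, -1.3447, 5.7548)

step 1: θ'=2.8798 (straight) → pose (0.7741, -0.3677, 2.8798)
step 2: θ'=3.6298 (R=0.3333) → pose (0.5315, -0.3952, 3.6298)
step 3: θ'=3.6298 (straight) → pose (2.5186, 0.6601, 3.6298)
step 4: θ'=3.8798 (R=-2.0000) → pose (2.9264, 0.9471, 3.8798)
step 5: θ'=5.1298 (R=-1.2000) → pose (3.2159, 2.3212, 5.1298)
step 6: θ'=5.7548 (R=8.0000) → pose (6.4959, -1.3447, 5.7548)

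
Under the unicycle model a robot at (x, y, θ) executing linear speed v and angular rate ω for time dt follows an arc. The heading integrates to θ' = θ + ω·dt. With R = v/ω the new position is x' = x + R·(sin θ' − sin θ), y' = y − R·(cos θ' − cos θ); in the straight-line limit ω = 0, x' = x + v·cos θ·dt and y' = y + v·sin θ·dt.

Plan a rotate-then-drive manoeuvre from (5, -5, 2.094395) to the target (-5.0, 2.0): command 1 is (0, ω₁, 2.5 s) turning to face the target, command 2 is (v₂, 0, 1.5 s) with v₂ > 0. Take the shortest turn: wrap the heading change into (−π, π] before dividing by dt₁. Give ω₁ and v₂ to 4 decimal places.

ω₁ = 0.1746, v₂ = 8.1377

heading to target = atan2(2−-5, -5−5) = 2.5309
Δθ = wrap(2.5309 − 2.0944) = 0.4365; ω₁ = Δθ/dt₁ = 0.1746
distance = √((-5−5)² + (2−-5)²) = 12.2066; v₂ = distance/dt₂ = 8.1377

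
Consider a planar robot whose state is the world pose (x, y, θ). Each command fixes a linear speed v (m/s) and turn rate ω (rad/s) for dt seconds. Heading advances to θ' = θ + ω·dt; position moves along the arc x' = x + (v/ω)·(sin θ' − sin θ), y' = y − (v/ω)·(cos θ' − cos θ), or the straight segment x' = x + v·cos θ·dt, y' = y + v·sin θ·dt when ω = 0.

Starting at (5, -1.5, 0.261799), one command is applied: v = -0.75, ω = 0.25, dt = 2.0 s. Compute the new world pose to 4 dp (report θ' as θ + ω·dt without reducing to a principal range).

(3.7058, -2.2270, 0.7618)

θ' = 0.2618 + 0.25·2.0 = 0.7618
R = v/ω = -0.75/0.25 = -3.0000
x' = 5 + -3.0000·(sin 0.7618 − sin 0.2618) = 3.7058
y' = -1.5 − -3.0000·(cos 0.7618 − cos 0.2618) = -2.2270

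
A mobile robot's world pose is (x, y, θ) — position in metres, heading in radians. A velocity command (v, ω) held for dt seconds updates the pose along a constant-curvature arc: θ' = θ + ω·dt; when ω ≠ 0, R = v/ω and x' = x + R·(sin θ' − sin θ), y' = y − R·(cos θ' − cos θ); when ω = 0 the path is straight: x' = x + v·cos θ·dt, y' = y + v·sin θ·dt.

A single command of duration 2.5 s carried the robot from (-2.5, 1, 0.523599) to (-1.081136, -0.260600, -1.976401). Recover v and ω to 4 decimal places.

Δθ = -1.976401 − 0.523599 = -2.500000
ω = Δθ/dt = -2.500000/2.5 = -1.0000
R = Δx/(sin θ' − sin θ) = -1.0000
v = R·ω = -1.0000·-1.0000 = 1.0000

v = 1.0000, ω = -1.0000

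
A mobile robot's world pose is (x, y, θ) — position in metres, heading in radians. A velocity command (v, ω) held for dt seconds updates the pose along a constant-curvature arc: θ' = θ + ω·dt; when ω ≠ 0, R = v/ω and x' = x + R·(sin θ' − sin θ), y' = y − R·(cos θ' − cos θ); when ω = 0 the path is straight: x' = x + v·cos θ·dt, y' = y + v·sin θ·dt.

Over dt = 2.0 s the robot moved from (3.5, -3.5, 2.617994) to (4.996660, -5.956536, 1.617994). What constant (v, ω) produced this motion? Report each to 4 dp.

Δθ = 1.617994 − 2.617994 = -1.000000
ω = Δθ/dt = -1.000000/2.0 = -0.5000
R = −Δy/(cos θ' − cos θ) = 3.0000
v = R·ω = 3.0000·-0.5000 = -1.5000

v = -1.5000, ω = -0.5000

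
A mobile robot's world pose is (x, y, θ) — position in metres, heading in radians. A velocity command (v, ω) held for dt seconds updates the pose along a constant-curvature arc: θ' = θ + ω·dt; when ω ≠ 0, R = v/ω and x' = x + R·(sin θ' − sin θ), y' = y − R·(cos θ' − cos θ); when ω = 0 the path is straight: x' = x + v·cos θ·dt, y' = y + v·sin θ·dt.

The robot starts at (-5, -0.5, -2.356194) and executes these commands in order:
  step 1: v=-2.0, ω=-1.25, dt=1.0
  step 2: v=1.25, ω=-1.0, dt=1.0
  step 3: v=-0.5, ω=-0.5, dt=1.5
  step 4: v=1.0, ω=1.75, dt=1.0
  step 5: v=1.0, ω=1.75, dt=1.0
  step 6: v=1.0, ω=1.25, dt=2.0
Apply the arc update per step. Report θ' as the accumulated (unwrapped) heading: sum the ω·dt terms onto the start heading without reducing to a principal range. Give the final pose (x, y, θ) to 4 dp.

(-3.7867, -0.2834, 0.6438)

step 1: θ'=-3.6062 (R=1.6000) → pose (-3.1517, -0.2010, -3.6062)
step 2: θ'=-4.6062 (R=-1.2500) → pose (-3.8346, 0.7840, -4.6062)
step 3: θ'=-5.3562 (R=1.0000) → pose (-4.0291, 0.0778, -5.3562)
step 4: θ'=-3.6062 (R=0.5714) → pose (-4.2301, 0.9317, -3.6062)
step 5: θ'=-1.8562 (R=0.5714) → pose (-5.0345, 0.5817, -1.8562)
step 6: θ'=0.6438 (R=0.8000) → pose (-3.7867, -0.2834, 0.6438)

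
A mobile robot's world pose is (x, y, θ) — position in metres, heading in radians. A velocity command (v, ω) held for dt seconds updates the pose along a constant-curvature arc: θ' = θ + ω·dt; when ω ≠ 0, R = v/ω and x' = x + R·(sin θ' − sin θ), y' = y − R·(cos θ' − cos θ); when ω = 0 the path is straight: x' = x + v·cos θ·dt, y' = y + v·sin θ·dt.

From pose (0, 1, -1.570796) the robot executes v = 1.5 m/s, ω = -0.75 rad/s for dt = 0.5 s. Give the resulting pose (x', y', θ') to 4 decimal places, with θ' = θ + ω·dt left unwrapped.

(-0.1390, 0.2675, -1.9458)

θ' = -1.5708 + -0.75·0.5 = -1.9458
R = v/ω = 1.5/-0.75 = -2.0000
x' = 0 + -2.0000·(sin -1.9458 − sin -1.5708) = -0.1390
y' = 1 − -2.0000·(cos -1.9458 − cos -1.5708) = 0.2675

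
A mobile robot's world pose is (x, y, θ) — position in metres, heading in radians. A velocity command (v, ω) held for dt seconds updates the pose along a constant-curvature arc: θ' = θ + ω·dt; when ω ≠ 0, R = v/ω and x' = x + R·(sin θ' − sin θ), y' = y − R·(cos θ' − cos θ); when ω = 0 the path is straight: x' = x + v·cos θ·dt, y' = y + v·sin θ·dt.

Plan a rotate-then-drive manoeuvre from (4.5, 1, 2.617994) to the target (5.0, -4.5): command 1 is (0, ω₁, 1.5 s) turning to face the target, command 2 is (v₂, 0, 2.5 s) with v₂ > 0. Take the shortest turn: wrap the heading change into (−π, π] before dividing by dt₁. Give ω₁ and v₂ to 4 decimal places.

heading to target = atan2(-4.5−1, 5−4.5) = -1.4801
Δθ = wrap(-1.4801 − 2.6180) = 2.1851; ω₁ = Δθ/dt₁ = 1.4567
distance = √((5−4.5)² + (-4.5−1)²) = 5.5227; v₂ = distance/dt₂ = 2.2091

ω₁ = 1.4567, v₂ = 2.2091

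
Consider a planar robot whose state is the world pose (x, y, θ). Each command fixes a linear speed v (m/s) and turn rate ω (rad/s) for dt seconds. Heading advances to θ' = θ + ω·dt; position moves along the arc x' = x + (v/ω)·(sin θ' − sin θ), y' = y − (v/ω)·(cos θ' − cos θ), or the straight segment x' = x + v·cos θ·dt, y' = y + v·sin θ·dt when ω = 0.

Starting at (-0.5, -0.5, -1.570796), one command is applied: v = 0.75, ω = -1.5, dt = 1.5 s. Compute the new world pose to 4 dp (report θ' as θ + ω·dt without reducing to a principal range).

θ' = -1.5708 + -1.5·1.5 = -3.8208
R = v/ω = 0.75/-1.5 = -0.5000
x' = -0.5 + -0.5000·(sin -3.8208 − sin -1.5708) = -1.3141
y' = -0.5 − -0.5000·(cos -3.8208 − cos -1.5708) = -0.8890

(-1.3141, -0.8890, -3.8208)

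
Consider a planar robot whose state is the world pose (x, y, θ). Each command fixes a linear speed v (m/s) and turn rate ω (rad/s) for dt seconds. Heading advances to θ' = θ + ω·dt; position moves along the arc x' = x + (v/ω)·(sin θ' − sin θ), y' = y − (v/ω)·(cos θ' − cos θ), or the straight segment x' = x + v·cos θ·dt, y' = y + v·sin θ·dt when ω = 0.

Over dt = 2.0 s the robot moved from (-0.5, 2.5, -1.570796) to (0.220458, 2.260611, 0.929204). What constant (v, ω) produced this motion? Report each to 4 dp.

v = 0.5000, ω = 1.2500

Δθ = 0.929204 − -1.570796 = 2.500000
ω = Δθ/dt = 2.500000/2.0 = 1.2500
R = Δx/(sin θ' − sin θ) = 0.4000
v = R·ω = 0.4000·1.2500 = 0.5000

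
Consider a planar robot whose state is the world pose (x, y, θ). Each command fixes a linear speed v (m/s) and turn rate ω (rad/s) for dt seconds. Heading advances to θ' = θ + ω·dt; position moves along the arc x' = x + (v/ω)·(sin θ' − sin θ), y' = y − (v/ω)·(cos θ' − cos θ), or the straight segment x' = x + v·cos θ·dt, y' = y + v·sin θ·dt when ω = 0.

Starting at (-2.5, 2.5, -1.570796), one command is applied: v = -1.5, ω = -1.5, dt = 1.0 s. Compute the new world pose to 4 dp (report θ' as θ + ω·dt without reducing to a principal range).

θ' = -1.5708 + -1.5·1.0 = -3.0708
R = v/ω = -1.5/-1.5 = 1.0000
x' = -2.5 + 1.0000·(sin -3.0708 − sin -1.5708) = -1.5707
y' = 2.5 − 1.0000·(cos -3.0708 − cos -1.5708) = 3.4975

(-1.5707, 3.4975, -3.0708)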